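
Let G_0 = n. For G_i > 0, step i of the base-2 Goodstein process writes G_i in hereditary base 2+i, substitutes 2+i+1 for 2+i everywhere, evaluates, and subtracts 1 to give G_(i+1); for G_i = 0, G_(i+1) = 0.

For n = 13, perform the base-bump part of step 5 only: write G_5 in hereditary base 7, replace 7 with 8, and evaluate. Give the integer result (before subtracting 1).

134219480

i=0: 13 = 2^(2 + 1) + 2^2 + 1 (b=2); 2→3: 3^(3 + 1) + 3^3 + 1 = 109; 109−1 = 108
i=1: 108 = 3^(3 + 1) + 3^3 (b=3); 3→4: 4^(4 + 1) + 4^4 = 1280; 1280−1 = 1279
i=2: 1279 = 4^(4 + 1) + 3·4^3 + 3·4^2 + 3·4 + 3 (b=4); 4→5: 5^(5 + 1) + 3·5^3 + 3·5^2 + 3·5 + 3 = 16093; 16093−1 = 16092
i=3: 16092 = 5^(5 + 1) + 3·5^3 + 3·5^2 + 3·5 + 2 (b=5); 5→6: 6^(6 + 1) + 3·6^3 + 3·6^2 + 3·6 + 2 = 280712; 280712−1 = 280711
i=4: 280711 = 6^(6 + 1) + 3·6^3 + 3·6^2 + 3·6 + 1 (b=6); 6→7: 7^(7 + 1) + 3·7^3 + 3·7^2 + 3·7 + 1 = 5765999; 5765999−1 = 5765998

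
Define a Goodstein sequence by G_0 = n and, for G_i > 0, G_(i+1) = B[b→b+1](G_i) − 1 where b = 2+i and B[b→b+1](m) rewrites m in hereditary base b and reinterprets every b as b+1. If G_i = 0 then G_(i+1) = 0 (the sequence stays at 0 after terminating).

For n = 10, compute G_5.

G_0=10  [base 2] 2^(2 + 1) + 2  →[2↦3]→  3^(3 + 1) + 3 = 84  −1 ⇒ G_1=83
G_1=83  [base 3] 3^(3 + 1) + 2  →[3↦4]→  4^(4 + 1) + 2 = 1026  −1 ⇒ G_2=1025
G_2=1025  [base 4] 4^(4 + 1) + 1  →[4↦5]→  5^(5 + 1) + 1 = 15626  −1 ⇒ G_3=15625
G_3=15625  [base 5] 5^(5 + 1)  →[5↦6]→  6^(6 + 1) = 279936  −1 ⇒ G_4=279935
G_4=279935  [base 6] 5·6^6 + 5·6^5 + 5·6^4 + 5·6^3 + 5·6^2 + 5·6 + 5  →[6↦7]→  5·7^7 + 5·7^5 + 5·7^4 + 5·7^3 + 5·7^2 + 5·7 + 5 = 4215755  −1 ⇒ G_5=4215754
G_5=4215754  [base 7] 5·7^7 + 5·7^5 + 5·7^4 + 5·7^3 + 5·7^2 + 5·7 + 4  →[7↦8]→  5·8^8 + 5·8^5 + 5·8^4 + 5·8^3 + 5·8^2 + 5·8 + 4 = 84073324  −1 ⇒ G_6=84073323

4215754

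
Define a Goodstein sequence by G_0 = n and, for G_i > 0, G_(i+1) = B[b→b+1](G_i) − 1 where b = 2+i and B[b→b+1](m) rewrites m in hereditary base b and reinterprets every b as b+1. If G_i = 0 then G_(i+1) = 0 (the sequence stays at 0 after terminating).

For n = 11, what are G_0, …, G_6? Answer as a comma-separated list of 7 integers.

step 0: 11 = 2^(2 + 1) + 2 + 1; sub 3 for 2: 3^(3 + 1) + 3 + 1; = 85; G_1 = 85−1 = 84
step 1: 84 = 3^(3 + 1) + 3; sub 4 for 3: 4^(4 + 1) + 4; = 1028; G_2 = 1028−1 = 1027
step 2: 1027 = 4^(4 + 1) + 3; sub 5 for 4: 5^(5 + 1) + 3; = 15628; G_3 = 15628−1 = 15627
step 3: 15627 = 5^(5 + 1) + 2; sub 6 for 5: 6^(6 + 1) + 2; = 279938; G_4 = 279938−1 = 279937
step 4: 279937 = 6^(6 + 1) + 1; sub 7 for 6: 7^(7 + 1) + 1; = 5764802; G_5 = 5764802−1 = 5764801
step 5: 5764801 = 7^(7 + 1); sub 8 for 7: 8^(8 + 1); = 134217728; G_6 = 134217728−1 = 134217727

11, 84, 1027, 15627, 279937, 5764801, 134217727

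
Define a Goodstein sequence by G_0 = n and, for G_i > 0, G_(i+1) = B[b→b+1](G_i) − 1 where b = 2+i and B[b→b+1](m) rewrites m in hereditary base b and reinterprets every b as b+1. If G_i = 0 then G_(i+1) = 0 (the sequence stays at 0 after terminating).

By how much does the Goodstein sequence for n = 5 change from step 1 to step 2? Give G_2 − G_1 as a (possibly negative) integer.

228

G_0 = 5. HB_2(5) = 2^2 + 1. Bump = 28. G_1 = 27.
G_1 = 27. HB_3(27) = 3^3. Bump = 256. G_2 = 255.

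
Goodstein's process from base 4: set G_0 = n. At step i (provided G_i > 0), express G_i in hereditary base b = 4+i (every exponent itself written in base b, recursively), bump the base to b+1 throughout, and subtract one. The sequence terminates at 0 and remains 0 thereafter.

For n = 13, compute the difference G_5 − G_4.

i=0: 13 = 3·4 + 1 (b=4); 4→5: 3·5 + 1 = 16; 16−1 = 15
i=1: 15 = 3·5 (b=5); 5→6: 3·6 = 18; 18−1 = 17
i=2: 17 = 2·6 + 5 (b=6); 6→7: 2·7 + 5 = 19; 19−1 = 18
i=3: 18 = 2·7 + 4 (b=7); 7→8: 2·8 + 4 = 20; 20−1 = 19
i=4: 19 = 2·8 + 3 (b=8); 8→9: 2·9 + 3 = 21; 21−1 = 20

1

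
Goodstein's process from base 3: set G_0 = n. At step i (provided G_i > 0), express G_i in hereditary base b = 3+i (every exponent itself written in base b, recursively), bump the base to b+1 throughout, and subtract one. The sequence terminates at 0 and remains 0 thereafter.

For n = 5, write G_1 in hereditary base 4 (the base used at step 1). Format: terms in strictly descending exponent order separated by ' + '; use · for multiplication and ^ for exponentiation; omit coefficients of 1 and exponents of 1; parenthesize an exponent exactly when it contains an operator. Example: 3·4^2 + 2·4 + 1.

i=0: 5 = 3 + 2 (b=3); 3→4: 4 + 2 = 6; 6−1 = 5
i=1: 5 = 4 + 1 (b=4); 4→5: 5 + 1 = 6; 6−1 = 5

4 + 1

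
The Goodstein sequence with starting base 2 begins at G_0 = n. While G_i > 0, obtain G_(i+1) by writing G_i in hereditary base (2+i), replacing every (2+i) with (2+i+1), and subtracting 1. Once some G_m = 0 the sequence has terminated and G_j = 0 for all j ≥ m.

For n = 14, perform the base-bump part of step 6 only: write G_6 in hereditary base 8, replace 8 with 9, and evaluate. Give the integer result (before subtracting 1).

14 —HB2→ 2^(2 + 1) + 2^2 + 2 —bump→ 3^(3 + 1) + 3^3 + 3 = 111 —(−1)→ 110
110 —HB3→ 3^(3 + 1) + 3^3 + 2 —bump→ 4^(4 + 1) + 4^4 + 2 = 1282 —(−1)→ 1281
1281 —HB4→ 4^(4 + 1) + 4^4 + 1 —bump→ 5^(5 + 1) + 5^5 + 1 = 18751 —(−1)→ 18750
18750 —HB5→ 5^(5 + 1) + 5^5 —bump→ 6^(6 + 1) + 6^6 = 326592 —(−1)→ 326591
326591 —HB6→ 6^(6 + 1) + 5·6^5 + 5·6^4 + 5·6^3 + 5·6^2 + 5·6 + 5 —bump→ 7^(7 + 1) + 5·7^5 + 5·7^4 + 5·7^3 + 5·7^2 + 5·7 + 5 = 5862841 —(−1)→ 5862840
5862840 —HB7→ 7^(7 + 1) + 5·7^5 + 5·7^4 + 5·7^3 + 5·7^2 + 5·7 + 4 —bump→ 8^(8 + 1) + 5·8^5 + 5·8^4 + 5·8^3 + 5·8^2 + 5·8 + 4 = 134404972 —(−1)→ 134404971
134404971 —HB8→ 8^(8 + 1) + 5·8^5 + 5·8^4 + 5·8^3 + 5·8^2 + 5·8 + 3 —bump→ 9^(9 + 1) + 5·9^5 + 5·9^4 + 5·9^3 + 5·9^2 + 5·9 + 3 = 3487116549 —(−1)→ 3487116548

3487116549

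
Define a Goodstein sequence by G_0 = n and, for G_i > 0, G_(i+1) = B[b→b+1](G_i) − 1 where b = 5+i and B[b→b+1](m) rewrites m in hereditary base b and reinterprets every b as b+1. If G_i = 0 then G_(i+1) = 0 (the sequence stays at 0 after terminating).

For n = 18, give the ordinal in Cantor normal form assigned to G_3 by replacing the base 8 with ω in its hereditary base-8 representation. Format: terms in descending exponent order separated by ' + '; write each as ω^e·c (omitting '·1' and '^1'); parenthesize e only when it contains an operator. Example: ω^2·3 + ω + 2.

ω·3

i=0: 18 = 3·5 + 3 (b=5); 5→6: 3·6 + 3 = 21; 21−1 = 20
i=1: 20 = 3·6 + 2 (b=6); 6→7: 3·7 + 2 = 23; 23−1 = 22
i=2: 22 = 3·7 + 1 (b=7); 7→8: 3·8 + 1 = 25; 25−1 = 24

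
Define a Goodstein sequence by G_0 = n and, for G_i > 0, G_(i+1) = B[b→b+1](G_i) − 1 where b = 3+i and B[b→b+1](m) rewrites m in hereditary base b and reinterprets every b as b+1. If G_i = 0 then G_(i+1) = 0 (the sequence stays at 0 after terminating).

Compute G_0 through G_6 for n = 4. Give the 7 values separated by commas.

base 3: 4 = 3 + 1; at 4: 4 + 1 = 5; next = 4
base 4: 4 = 4; at 5: 5 = 5; next = 4
base 5: 4 = 4; at 6: 4 = 4; next = 3
base 6: 3 = 3; at 7: 3 = 3; next = 2
base 7: 2 = 2; at 8: 2 = 2; next = 1
base 8: 1 = 1; at 9: 1 = 1; next = 0

4, 4, 4, 3, 2, 1, 0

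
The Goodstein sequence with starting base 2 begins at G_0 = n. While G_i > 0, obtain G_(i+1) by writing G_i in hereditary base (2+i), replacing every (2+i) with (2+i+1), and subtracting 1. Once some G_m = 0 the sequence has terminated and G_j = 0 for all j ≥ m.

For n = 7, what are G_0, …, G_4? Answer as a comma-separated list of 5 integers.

7, 30, 259, 3127, 46657

base 2: 7 = 2^2 + 2 + 1; at 3: 3^3 + 3 + 1 = 31; next = 30
base 3: 30 = 3^3 + 3; at 4: 4^4 + 4 = 260; next = 259
base 4: 259 = 4^4 + 3; at 5: 5^5 + 3 = 3128; next = 3127
base 5: 3127 = 5^5 + 2; at 6: 6^6 + 2 = 46658; next = 46657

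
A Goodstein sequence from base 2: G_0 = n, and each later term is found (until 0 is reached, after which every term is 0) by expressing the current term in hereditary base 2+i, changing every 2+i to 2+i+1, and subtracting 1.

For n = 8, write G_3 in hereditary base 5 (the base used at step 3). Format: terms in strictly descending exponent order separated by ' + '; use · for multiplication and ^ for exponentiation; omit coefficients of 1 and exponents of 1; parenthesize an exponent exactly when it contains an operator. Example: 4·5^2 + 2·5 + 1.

(0) 8|_2 = 2^(2 + 1) ↦ 3^(3 + 1)|_3 = 81 ⇒ 80
(1) 80|_3 = 2·3^3 + 2·3^2 + 2·3 + 2 ↦ 2·4^4 + 2·4^2 + 2·4 + 2|_4 = 554 ⇒ 553
(2) 553|_4 = 2·4^4 + 2·4^2 + 2·4 + 1 ↦ 2·5^5 + 2·5^2 + 2·5 + 1|_5 = 6311 ⇒ 6310

2·5^5 + 2·5^2 + 2·5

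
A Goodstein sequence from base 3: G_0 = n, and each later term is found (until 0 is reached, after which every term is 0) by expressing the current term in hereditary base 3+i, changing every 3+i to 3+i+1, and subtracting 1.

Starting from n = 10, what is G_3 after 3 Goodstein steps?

27

base 3: 10 = 3^2 + 1; at 4: 4^2 + 1 = 17; next = 16
base 4: 16 = 4^2; at 5: 5^2 = 25; next = 24
base 5: 24 = 4·5 + 4; at 6: 4·6 + 4 = 28; next = 27
base 6: 27 = 4·6 + 3; at 7: 4·7 + 3 = 31; next = 30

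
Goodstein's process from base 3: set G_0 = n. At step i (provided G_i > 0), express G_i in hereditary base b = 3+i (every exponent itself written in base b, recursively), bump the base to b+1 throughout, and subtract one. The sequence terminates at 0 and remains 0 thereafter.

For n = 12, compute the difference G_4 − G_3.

i=0: 12 = 3^2 + 3 (b=3); 3→4: 4^2 + 4 = 20; 20−1 = 19
i=1: 19 = 4^2 + 3 (b=4); 4→5: 5^2 + 3 = 28; 28−1 = 27
i=2: 27 = 5^2 + 2 (b=5); 5→6: 6^2 + 2 = 38; 38−1 = 37
i=3: 37 = 6^2 + 1 (b=6); 6→7: 7^2 + 1 = 50; 50−1 = 49

12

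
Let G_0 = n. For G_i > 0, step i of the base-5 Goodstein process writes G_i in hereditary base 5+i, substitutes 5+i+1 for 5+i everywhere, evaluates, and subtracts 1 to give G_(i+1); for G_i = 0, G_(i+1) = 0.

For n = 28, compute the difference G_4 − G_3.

16

base 5: 28 = 5^2 + 3; at 6: 6^2 + 3 = 39; next = 38
base 6: 38 = 6^2 + 2; at 7: 7^2 + 2 = 51; next = 50
base 7: 50 = 7^2 + 1; at 8: 8^2 + 1 = 65; next = 64
base 8: 64 = 8^2; at 9: 9^2 = 81; next = 80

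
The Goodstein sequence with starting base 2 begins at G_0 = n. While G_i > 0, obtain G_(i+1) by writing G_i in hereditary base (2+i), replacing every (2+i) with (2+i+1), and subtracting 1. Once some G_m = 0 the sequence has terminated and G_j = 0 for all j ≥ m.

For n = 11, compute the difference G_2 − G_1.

943

i=0: 11 = 2^(2 + 1) + 2 + 1 (b=2); 2→3: 3^(3 + 1) + 3 + 1 = 85; 85−1 = 84
i=1: 84 = 3^(3 + 1) + 3 (b=3); 3→4: 4^(4 + 1) + 4 = 1028; 1028−1 = 1027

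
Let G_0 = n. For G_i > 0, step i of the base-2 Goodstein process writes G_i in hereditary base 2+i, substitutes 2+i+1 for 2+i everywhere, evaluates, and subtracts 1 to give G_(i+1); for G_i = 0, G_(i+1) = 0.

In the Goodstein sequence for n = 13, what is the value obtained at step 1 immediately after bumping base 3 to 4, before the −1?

1280

step 0: 13 = 2^(2 + 1) + 2^2 + 1; sub 3 for 2: 3^(3 + 1) + 3^3 + 1; = 109; G_1 = 109−1 = 108
step 1: 108 = 3^(3 + 1) + 3^3; sub 4 for 3: 4^(4 + 1) + 4^4; = 1280; G_2 = 1280−1 = 1279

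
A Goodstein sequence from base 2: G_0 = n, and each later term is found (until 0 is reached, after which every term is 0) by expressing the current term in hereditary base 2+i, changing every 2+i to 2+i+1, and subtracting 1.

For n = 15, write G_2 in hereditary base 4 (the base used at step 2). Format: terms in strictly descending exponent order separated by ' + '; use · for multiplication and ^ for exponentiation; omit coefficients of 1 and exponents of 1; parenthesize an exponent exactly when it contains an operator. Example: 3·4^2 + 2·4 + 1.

i=0: 15 = 2^(2 + 1) + 2^2 + 2 + 1 (b=2); 2→3: 3^(3 + 1) + 3^3 + 3 + 1 = 112; 112−1 = 111
i=1: 111 = 3^(3 + 1) + 3^3 + 3 (b=3); 3→4: 4^(4 + 1) + 4^4 + 4 = 1284; 1284−1 = 1283
i=2: 1283 = 4^(4 + 1) + 4^4 + 3 (b=4); 4→5: 5^(5 + 1) + 5^5 + 3 = 18753; 18753−1 = 18752

4^(4 + 1) + 4^4 + 3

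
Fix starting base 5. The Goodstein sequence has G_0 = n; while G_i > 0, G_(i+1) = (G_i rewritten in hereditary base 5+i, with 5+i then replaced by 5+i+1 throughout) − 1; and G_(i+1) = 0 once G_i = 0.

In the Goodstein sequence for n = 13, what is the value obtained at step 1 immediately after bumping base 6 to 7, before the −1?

16

base 5: 13 = 2·5 + 3; at 6: 2·6 + 3 = 15; next = 14
base 6: 14 = 2·6 + 2; at 7: 2·7 + 2 = 16; next = 15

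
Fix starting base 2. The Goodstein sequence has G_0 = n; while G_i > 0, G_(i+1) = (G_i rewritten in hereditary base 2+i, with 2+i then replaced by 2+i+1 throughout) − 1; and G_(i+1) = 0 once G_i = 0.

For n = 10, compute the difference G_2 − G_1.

10 —HB2→ 2^(2 + 1) + 2 —bump→ 3^(3 + 1) + 3 = 84 —(−1)→ 83
83 —HB3→ 3^(3 + 1) + 2 —bump→ 4^(4 + 1) + 2 = 1026 —(−1)→ 1025

942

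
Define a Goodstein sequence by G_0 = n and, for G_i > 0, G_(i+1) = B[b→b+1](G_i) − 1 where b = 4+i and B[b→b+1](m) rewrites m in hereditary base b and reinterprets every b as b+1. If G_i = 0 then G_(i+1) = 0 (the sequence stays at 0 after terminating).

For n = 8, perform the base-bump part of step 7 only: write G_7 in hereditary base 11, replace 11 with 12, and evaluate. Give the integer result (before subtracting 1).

8

8 —HB4→ 2·4 —bump→ 2·5 = 10 —(−1)→ 9
9 —HB5→ 5 + 4 —bump→ 6 + 4 = 10 —(−1)→ 9
9 —HB6→ 6 + 3 —bump→ 7 + 3 = 10 —(−1)→ 9
9 —HB7→ 7 + 2 —bump→ 8 + 2 = 10 —(−1)→ 9
9 —HB8→ 8 + 1 —bump→ 9 + 1 = 10 —(−1)→ 9
9 —HB9→ 9 —bump→ 10 = 10 —(−1)→ 9
9 —HB10→ 9 —bump→ 9 = 9 —(−1)→ 8
8 —HB11→ 8 —bump→ 8 = 8 —(−1)→ 7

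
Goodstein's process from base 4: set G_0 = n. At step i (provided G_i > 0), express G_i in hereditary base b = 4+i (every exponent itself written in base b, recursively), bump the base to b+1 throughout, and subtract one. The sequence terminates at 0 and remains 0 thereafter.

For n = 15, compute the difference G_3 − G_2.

2

15 —HB4→ 3·4 + 3 —bump→ 3·5 + 3 = 18 —(−1)→ 17
17 —HB5→ 3·5 + 2 —bump→ 3·6 + 2 = 20 —(−1)→ 19
19 —HB6→ 3·6 + 1 —bump→ 3·7 + 1 = 22 —(−1)→ 21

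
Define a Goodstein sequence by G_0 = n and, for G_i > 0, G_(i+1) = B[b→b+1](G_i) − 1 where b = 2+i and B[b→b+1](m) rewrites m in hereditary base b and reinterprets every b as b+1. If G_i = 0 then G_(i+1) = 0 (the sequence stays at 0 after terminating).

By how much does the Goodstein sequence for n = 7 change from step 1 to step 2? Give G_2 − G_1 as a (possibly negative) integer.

229

(0) 7|_2 = 2^2 + 2 + 1 ↦ 3^3 + 3 + 1|_3 = 31 ⇒ 30
(1) 30|_3 = 3^3 + 3 ↦ 4^4 + 4|_4 = 260 ⇒ 259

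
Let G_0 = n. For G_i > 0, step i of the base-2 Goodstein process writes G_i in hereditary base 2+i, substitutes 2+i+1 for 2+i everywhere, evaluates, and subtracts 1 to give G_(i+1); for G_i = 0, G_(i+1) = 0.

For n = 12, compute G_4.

280019

12 —HB2→ 2^(2 + 1) + 2^2 —bump→ 3^(3 + 1) + 3^3 = 108 —(−1)→ 107
107 —HB3→ 3^(3 + 1) + 2·3^2 + 2·3 + 2 —bump→ 4^(4 + 1) + 2·4^2 + 2·4 + 2 = 1066 —(−1)→ 1065
1065 —HB4→ 4^(4 + 1) + 2·4^2 + 2·4 + 1 —bump→ 5^(5 + 1) + 2·5^2 + 2·5 + 1 = 15686 —(−1)→ 15685
15685 —HB5→ 5^(5 + 1) + 2·5^2 + 2·5 —bump→ 6^(6 + 1) + 2·6^2 + 2·6 = 280020 —(−1)→ 280019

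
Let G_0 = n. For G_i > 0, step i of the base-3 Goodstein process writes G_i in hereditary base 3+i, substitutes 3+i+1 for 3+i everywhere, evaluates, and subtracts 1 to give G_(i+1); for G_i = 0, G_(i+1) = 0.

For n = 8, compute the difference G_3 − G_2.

1

step 0: 8 = 2·3 + 2; sub 4 for 3: 2·4 + 2; = 10; G_1 = 10−1 = 9
step 1: 9 = 2·4 + 1; sub 5 for 4: 2·5 + 1; = 11; G_2 = 11−1 = 10
step 2: 10 = 2·5; sub 6 for 5: 2·6; = 12; G_3 = 12−1 = 11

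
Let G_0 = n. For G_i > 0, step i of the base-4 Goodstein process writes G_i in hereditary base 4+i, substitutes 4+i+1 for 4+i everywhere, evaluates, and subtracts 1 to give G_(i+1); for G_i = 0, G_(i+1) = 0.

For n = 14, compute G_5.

[0] 14 ≡ 3·4 + 2 (base 4). Lift 5: 17. −1: 16.
[1] 16 ≡ 3·5 + 1 (base 5). Lift 6: 19. −1: 18.
[2] 18 ≡ 3·6 (base 6). Lift 7: 21. −1: 20.
[3] 20 ≡ 2·7 + 6 (base 7). Lift 8: 22. −1: 21.
[4] 21 ≡ 2·8 + 5 (base 8). Lift 9: 23. −1: 22.
[5] 22 ≡ 2·9 + 4 (base 9). Lift 10: 24. −1: 23.

22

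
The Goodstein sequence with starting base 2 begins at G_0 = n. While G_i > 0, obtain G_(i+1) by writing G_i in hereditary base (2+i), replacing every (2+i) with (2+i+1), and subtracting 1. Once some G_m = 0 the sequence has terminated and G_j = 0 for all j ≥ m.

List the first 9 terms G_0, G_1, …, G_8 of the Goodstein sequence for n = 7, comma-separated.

base 2: 7 = 2^2 + 2 + 1; at 3: 3^3 + 3 + 1 = 31; next = 30
base 3: 30 = 3^3 + 3; at 4: 4^4 + 4 = 260; next = 259
base 4: 259 = 4^4 + 3; at 5: 5^5 + 3 = 3128; next = 3127
base 5: 3127 = 5^5 + 2; at 6: 6^6 + 2 = 46658; next = 46657
base 6: 46657 = 6^6 + 1; at 7: 7^7 + 1 = 823544; next = 823543
base 7: 823543 = 7^7; at 8: 8^8 = 16777216; next = 16777215
base 8: 16777215 = 7·8^7 + 7·8^6 + 7·8^5 + 7·8^4 + 7·8^3 + 7·8^2 + 7·8 + 7; at 9: 7·9^7 + 7·9^6 + 7·9^5 + 7·9^4 + 7·9^3 + 7·9^2 + 7·9 + 7 = 37665880; next = 37665879
base 9: 37665879 = 7·9^7 + 7·9^6 + 7·9^5 + 7·9^4 + 7·9^3 + 7·9^2 + 7·9 + 6; at 10: 7·10^7 + 7·10^6 + 7·10^5 + 7·10^4 + 7·10^3 + 7·10^2 + 7·10 + 6 = 77777776; next = 77777775

7, 30, 259, 3127, 46657, 823543, 16777215, 37665879, 77777775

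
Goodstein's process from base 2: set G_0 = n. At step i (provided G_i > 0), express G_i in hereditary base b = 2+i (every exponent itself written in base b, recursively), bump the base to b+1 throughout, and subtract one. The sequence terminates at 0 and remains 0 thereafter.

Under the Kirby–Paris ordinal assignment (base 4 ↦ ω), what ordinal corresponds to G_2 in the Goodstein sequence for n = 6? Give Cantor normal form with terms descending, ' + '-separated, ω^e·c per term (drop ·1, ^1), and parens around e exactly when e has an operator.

ω^ω + 1

(0) 6|_2 = 2^2 + 2 ↦ 3^3 + 3|_3 = 30 ⇒ 29
(1) 29|_3 = 3^3 + 2 ↦ 4^4 + 2|_4 = 258 ⇒ 257
(2) 257|_4 = 4^4 + 1 ↦ 5^5 + 1|_5 = 3126 ⇒ 3125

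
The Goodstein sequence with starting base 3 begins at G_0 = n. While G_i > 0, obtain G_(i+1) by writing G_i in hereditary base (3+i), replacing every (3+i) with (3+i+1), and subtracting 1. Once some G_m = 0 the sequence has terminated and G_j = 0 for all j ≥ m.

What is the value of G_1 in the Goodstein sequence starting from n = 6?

step 0: 6 = 2·3; sub 4 for 3: 2·4; = 8; G_1 = 8−1 = 7
step 1: 7 = 4 + 3; sub 5 for 4: 5 + 3; = 8; G_2 = 8−1 = 7

7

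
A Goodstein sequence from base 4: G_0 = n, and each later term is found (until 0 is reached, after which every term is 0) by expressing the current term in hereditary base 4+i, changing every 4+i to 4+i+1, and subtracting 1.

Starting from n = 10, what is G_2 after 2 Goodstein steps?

(0) 10|_4 = 2·4 + 2 ↦ 2·5 + 2|_5 = 12 ⇒ 11
(1) 11|_5 = 2·5 + 1 ↦ 2·6 + 1|_6 = 13 ⇒ 12
(2) 12|_6 = 2·6 ↦ 2·7|_7 = 14 ⇒ 13

12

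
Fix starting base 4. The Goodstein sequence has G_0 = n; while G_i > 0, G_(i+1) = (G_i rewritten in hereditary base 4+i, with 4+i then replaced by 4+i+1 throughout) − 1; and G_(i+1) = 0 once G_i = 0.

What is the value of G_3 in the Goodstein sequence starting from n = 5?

(0) 5|_4 = 4 + 1 ↦ 5 + 1|_5 = 6 ⇒ 5
(1) 5|_5 = 5 ↦ 6|_6 = 6 ⇒ 5
(2) 5|_6 = 5 ↦ 5|_7 = 5 ⇒ 4

4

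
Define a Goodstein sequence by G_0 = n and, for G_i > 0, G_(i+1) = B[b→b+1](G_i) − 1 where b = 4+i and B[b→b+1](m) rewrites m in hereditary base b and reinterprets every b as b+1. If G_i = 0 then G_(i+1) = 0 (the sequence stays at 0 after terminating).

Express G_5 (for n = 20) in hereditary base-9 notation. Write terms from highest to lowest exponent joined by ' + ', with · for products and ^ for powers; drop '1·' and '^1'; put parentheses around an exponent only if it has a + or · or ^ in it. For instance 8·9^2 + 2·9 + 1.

9^2

step 0: 20 = 4^2 + 4; sub 5 for 4: 5^2 + 5; = 30; G_1 = 30−1 = 29
step 1: 29 = 5^2 + 4; sub 6 for 5: 6^2 + 4; = 40; G_2 = 40−1 = 39
step 2: 39 = 6^2 + 3; sub 7 for 6: 7^2 + 3; = 52; G_3 = 52−1 = 51
step 3: 51 = 7^2 + 2; sub 8 for 7: 8^2 + 2; = 66; G_4 = 66−1 = 65
step 4: 65 = 8^2 + 1; sub 9 for 8: 9^2 + 1; = 82; G_5 = 82−1 = 81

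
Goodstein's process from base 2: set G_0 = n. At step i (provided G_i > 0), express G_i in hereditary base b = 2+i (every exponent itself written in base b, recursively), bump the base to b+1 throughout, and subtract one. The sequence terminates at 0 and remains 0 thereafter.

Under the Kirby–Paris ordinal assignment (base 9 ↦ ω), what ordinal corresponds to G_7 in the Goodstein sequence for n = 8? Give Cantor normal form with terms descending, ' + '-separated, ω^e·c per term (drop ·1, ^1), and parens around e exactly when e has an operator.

ω^ω·2 + ω^2·2 + ω + 2

i=0: 8 = 2^(2 + 1) (b=2); 2→3: 3^(3 + 1) = 81; 81−1 = 80
i=1: 80 = 2·3^3 + 2·3^2 + 2·3 + 2 (b=3); 3→4: 2·4^4 + 2·4^2 + 2·4 + 2 = 554; 554−1 = 553
i=2: 553 = 2·4^4 + 2·4^2 + 2·4 + 1 (b=4); 4→5: 2·5^5 + 2·5^2 + 2·5 + 1 = 6311; 6311−1 = 6310
i=3: 6310 = 2·5^5 + 2·5^2 + 2·5 (b=5); 5→6: 2·6^6 + 2·6^2 + 2·6 = 93396; 93396−1 = 93395
i=4: 93395 = 2·6^6 + 2·6^2 + 6 + 5 (b=6); 6→7: 2·7^7 + 2·7^2 + 7 + 5 = 1647196; 1647196−1 = 1647195
i=5: 1647195 = 2·7^7 + 2·7^2 + 7 + 4 (b=7); 7→8: 2·8^8 + 2·8^2 + 8 + 4 = 33554572; 33554572−1 = 33554571
i=6: 33554571 = 2·8^8 + 2·8^2 + 8 + 3 (b=8); 8→9: 2·9^9 + 2·9^2 + 9 + 3 = 774841152; 774841152−1 = 774841151
i=7: 774841151 = 2·9^9 + 2·9^2 + 9 + 2 (b=9); 9→10: 2·10^10 + 2·10^2 + 10 + 2 = 20000000212; 20000000212−1 = 20000000211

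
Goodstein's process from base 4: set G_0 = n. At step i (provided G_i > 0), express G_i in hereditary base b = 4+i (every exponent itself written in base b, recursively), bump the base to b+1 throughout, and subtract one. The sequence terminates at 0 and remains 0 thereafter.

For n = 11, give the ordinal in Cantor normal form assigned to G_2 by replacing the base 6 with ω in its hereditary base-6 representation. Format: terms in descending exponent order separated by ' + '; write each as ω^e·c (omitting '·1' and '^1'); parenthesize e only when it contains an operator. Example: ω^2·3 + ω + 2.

11 —HB4→ 2·4 + 3 —bump→ 2·5 + 3 = 13 —(−1)→ 12
12 —HB5→ 2·5 + 2 —bump→ 2·6 + 2 = 14 —(−1)→ 13

ω·2 + 1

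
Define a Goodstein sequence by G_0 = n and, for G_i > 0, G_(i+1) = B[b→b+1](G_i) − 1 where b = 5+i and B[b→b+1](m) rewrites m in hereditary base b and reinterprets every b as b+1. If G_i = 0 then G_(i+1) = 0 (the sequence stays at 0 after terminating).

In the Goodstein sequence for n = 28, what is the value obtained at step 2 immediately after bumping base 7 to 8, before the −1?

65

G_0 = 28. HB_5(28) = 5^2 + 3. Bump = 39. G_1 = 38.
G_1 = 38. HB_6(38) = 6^2 + 2. Bump = 51. G_2 = 50.
G_2 = 50. HB_7(50) = 7^2 + 1. Bump = 65. G_3 = 64.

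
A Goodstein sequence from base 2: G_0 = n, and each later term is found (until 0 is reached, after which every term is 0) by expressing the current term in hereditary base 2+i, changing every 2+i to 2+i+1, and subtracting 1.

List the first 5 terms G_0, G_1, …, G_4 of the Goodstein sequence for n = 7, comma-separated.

7, 30, 259, 3127, 46657

step 0: 7 = 2^2 + 2 + 1; sub 3 for 2: 3^3 + 3 + 1; = 31; G_1 = 31−1 = 30
step 1: 30 = 3^3 + 3; sub 4 for 3: 4^4 + 4; = 260; G_2 = 260−1 = 259
step 2: 259 = 4^4 + 3; sub 5 for 4: 5^5 + 3; = 3128; G_3 = 3128−1 = 3127
step 3: 3127 = 5^5 + 2; sub 6 for 5: 6^6 + 2; = 46658; G_4 = 46658−1 = 46657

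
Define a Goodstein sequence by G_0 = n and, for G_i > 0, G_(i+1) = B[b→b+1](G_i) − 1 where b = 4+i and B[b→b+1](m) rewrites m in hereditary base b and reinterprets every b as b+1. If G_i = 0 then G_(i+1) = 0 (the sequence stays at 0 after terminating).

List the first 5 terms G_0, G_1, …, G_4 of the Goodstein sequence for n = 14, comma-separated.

14, 16, 18, 20, 21

base 4: 14 = 3·4 + 2; at 5: 3·5 + 2 = 17; next = 16
base 5: 16 = 3·5 + 1; at 6: 3·6 + 1 = 19; next = 18
base 6: 18 = 3·6; at 7: 3·7 = 21; next = 20
base 7: 20 = 2·7 + 6; at 8: 2·8 + 6 = 22; next = 21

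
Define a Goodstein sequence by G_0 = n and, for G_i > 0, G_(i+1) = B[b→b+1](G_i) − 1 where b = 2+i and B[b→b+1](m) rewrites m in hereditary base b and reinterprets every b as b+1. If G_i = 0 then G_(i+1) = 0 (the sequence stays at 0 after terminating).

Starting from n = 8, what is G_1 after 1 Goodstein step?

80

G_0 = 8. HB_2(8) = 2^(2 + 1). Bump = 81. G_1 = 80.
G_1 = 80. HB_3(80) = 2·3^3 + 2·3^2 + 2·3 + 2. Bump = 554. G_2 = 553.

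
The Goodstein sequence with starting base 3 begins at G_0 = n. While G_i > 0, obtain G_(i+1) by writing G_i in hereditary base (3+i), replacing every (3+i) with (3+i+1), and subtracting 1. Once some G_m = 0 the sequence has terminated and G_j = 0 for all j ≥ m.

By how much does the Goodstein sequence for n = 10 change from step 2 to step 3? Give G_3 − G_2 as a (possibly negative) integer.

3

10 —HB3→ 3^2 + 1 —bump→ 4^2 + 1 = 17 —(−1)→ 16
16 —HB4→ 4^2 —bump→ 5^2 = 25 —(−1)→ 24
24 —HB5→ 4·5 + 4 —bump→ 4·6 + 4 = 28 —(−1)→ 27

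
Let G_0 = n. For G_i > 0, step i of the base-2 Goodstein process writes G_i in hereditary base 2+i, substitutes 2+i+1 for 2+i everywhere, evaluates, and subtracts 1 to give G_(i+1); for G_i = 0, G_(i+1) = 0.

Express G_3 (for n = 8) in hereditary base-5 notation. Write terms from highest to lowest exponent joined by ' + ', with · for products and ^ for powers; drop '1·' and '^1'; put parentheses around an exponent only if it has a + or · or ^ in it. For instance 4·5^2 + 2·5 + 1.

[0] 8 ≡ 2^(2 + 1) (base 2). Lift 3: 81. −1: 80.
[1] 80 ≡ 2·3^3 + 2·3^2 + 2·3 + 2 (base 3). Lift 4: 554. −1: 553.
[2] 553 ≡ 2·4^4 + 2·4^2 + 2·4 + 1 (base 4). Lift 5: 6311. −1: 6310.
[3] 6310 ≡ 2·5^5 + 2·5^2 + 2·5 (base 5). Lift 6: 93396. −1: 93395.

2·5^5 + 2·5^2 + 2·5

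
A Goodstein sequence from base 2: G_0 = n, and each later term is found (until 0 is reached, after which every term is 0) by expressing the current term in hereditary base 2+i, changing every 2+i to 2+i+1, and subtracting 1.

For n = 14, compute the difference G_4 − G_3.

base 2: 14 = 2^(2 + 1) + 2^2 + 2; at 3: 3^(3 + 1) + 3^3 + 3 = 111; next = 110
base 3: 110 = 3^(3 + 1) + 3^3 + 2; at 4: 4^(4 + 1) + 4^4 + 2 = 1282; next = 1281
base 4: 1281 = 4^(4 + 1) + 4^4 + 1; at 5: 5^(5 + 1) + 5^5 + 1 = 18751; next = 18750
base 5: 18750 = 5^(5 + 1) + 5^5; at 6: 6^(6 + 1) + 6^6 = 326592; next = 326591

307841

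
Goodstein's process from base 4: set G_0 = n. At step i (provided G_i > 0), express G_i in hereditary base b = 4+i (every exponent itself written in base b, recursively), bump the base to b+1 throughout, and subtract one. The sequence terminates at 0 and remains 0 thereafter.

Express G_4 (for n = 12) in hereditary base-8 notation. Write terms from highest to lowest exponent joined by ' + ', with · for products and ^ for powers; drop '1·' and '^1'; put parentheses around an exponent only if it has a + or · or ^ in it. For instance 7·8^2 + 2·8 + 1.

(0) 12|_4 = 3·4 ↦ 3·5|_5 = 15 ⇒ 14
(1) 14|_5 = 2·5 + 4 ↦ 2·6 + 4|_6 = 16 ⇒ 15
(2) 15|_6 = 2·6 + 3 ↦ 2·7 + 3|_7 = 17 ⇒ 16
(3) 16|_7 = 2·7 + 2 ↦ 2·8 + 2|_8 = 18 ⇒ 17

2·8 + 1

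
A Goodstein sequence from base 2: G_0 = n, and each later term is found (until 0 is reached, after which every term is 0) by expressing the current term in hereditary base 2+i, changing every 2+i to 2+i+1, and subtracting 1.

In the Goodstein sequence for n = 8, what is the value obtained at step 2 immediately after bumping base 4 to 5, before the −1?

6311

i=0: 8 = 2^(2 + 1) (b=2); 2→3: 3^(3 + 1) = 81; 81−1 = 80
i=1: 80 = 2·3^3 + 2·3^2 + 2·3 + 2 (b=3); 3→4: 2·4^4 + 2·4^2 + 2·4 + 2 = 554; 554−1 = 553
i=2: 553 = 2·4^4 + 2·4^2 + 2·4 + 1 (b=4); 4→5: 2·5^5 + 2·5^2 + 2·5 + 1 = 6311; 6311−1 = 6310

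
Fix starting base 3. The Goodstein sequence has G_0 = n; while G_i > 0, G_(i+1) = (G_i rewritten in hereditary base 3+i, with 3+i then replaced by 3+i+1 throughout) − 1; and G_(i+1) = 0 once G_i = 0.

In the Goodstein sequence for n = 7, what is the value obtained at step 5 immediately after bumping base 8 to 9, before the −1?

step 0: 7 = 2·3 + 1; sub 4 for 3: 2·4 + 1; = 9; G_1 = 9−1 = 8
step 1: 8 = 2·4; sub 5 for 4: 2·5; = 10; G_2 = 10−1 = 9
step 2: 9 = 5 + 4; sub 6 for 5: 6 + 4; = 10; G_3 = 10−1 = 9
step 3: 9 = 6 + 3; sub 7 for 6: 7 + 3; = 10; G_4 = 10−1 = 9
step 4: 9 = 7 + 2; sub 8 for 7: 8 + 2; = 10; G_5 = 10−1 = 9

10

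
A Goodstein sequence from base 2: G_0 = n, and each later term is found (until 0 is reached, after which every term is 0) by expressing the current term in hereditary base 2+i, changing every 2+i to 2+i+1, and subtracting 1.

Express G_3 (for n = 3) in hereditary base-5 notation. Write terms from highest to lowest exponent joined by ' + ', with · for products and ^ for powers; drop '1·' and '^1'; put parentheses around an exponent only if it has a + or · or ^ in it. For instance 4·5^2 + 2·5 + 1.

2

step 0: 3 = 2 + 1; sub 3 for 2: 3 + 1; = 4; G_1 = 4−1 = 3
step 1: 3 = 3; sub 4 for 3: 4; = 4; G_2 = 4−1 = 3
step 2: 3 = 3; sub 5 for 4: 3; = 3; G_3 = 3−1 = 2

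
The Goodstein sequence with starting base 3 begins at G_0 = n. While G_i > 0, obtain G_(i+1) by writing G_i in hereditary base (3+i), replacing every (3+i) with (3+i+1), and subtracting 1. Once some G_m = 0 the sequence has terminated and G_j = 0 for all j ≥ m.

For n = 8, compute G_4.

8 —HB3→ 2·3 + 2 —bump→ 2·4 + 2 = 10 —(−1)→ 9
9 —HB4→ 2·4 + 1 —bump→ 2·5 + 1 = 11 —(−1)→ 10
10 —HB5→ 2·5 —bump→ 2·6 = 12 —(−1)→ 11
11 —HB6→ 6 + 5 —bump→ 7 + 5 = 12 —(−1)→ 11
11 —HB7→ 7 + 4 —bump→ 8 + 4 = 12 —(−1)→ 11

11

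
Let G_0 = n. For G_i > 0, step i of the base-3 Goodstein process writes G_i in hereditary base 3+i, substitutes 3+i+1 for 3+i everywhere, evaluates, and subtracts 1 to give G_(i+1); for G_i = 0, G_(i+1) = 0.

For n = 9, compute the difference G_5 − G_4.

2

i=0: 9 = 3^2 (b=3); 3→4: 4^2 = 16; 16−1 = 15
i=1: 15 = 3·4 + 3 (b=4); 4→5: 3·5 + 3 = 18; 18−1 = 17
i=2: 17 = 3·5 + 2 (b=5); 5→6: 3·6 + 2 = 20; 20−1 = 19
i=3: 19 = 3·6 + 1 (b=6); 6→7: 3·7 + 1 = 22; 22−1 = 21
i=4: 21 = 3·7 (b=7); 7→8: 3·8 = 24; 24−1 = 23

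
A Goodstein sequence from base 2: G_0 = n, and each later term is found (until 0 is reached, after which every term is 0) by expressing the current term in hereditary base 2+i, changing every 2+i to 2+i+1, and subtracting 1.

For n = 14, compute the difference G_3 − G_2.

17469

14 —HB2→ 2^(2 + 1) + 2^2 + 2 —bump→ 3^(3 + 1) + 3^3 + 3 = 111 —(−1)→ 110
110 —HB3→ 3^(3 + 1) + 3^3 + 2 —bump→ 4^(4 + 1) + 4^4 + 2 = 1282 —(−1)→ 1281
1281 —HB4→ 4^(4 + 1) + 4^4 + 1 —bump→ 5^(5 + 1) + 5^5 + 1 = 18751 —(−1)→ 18750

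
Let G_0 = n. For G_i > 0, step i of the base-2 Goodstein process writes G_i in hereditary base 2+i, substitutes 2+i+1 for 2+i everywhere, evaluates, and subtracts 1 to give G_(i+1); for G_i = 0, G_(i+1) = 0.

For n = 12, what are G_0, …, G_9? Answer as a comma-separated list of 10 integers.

12, 107, 1065, 15685, 280019, 5764910, 134217867, 3486784574, 100000000211, 3138428376974

i=0: 12 = 2^(2 + 1) + 2^2 (b=2); 2→3: 3^(3 + 1) + 3^3 = 108; 108−1 = 107
i=1: 107 = 3^(3 + 1) + 2·3^2 + 2·3 + 2 (b=3); 3→4: 4^(4 + 1) + 2·4^2 + 2·4 + 2 = 1066; 1066−1 = 1065
i=2: 1065 = 4^(4 + 1) + 2·4^2 + 2·4 + 1 (b=4); 4→5: 5^(5 + 1) + 2·5^2 + 2·5 + 1 = 15686; 15686−1 = 15685
i=3: 15685 = 5^(5 + 1) + 2·5^2 + 2·5 (b=5); 5→6: 6^(6 + 1) + 2·6^2 + 2·6 = 280020; 280020−1 = 280019
i=4: 280019 = 6^(6 + 1) + 2·6^2 + 6 + 5 (b=6); 6→7: 7^(7 + 1) + 2·7^2 + 7 + 5 = 5764911; 5764911−1 = 5764910
i=5: 5764910 = 7^(7 + 1) + 2·7^2 + 7 + 4 (b=7); 7→8: 8^(8 + 1) + 2·8^2 + 8 + 4 = 134217868; 134217868−1 = 134217867
i=6: 134217867 = 8^(8 + 1) + 2·8^2 + 8 + 3 (b=8); 8→9: 9^(9 + 1) + 2·9^2 + 9 + 3 = 3486784575; 3486784575−1 = 3486784574
i=7: 3486784574 = 9^(9 + 1) + 2·9^2 + 9 + 2 (b=9); 9→10: 10^(10 + 1) + 2·10^2 + 10 + 2 = 100000000212; 100000000212−1 = 100000000211
i=8: 100000000211 = 10^(10 + 1) + 2·10^2 + 10 + 1 (b=10); 10→11: 11^(11 + 1) + 2·11^2 + 11 + 1 = 3138428376975; 3138428376975−1 = 3138428376974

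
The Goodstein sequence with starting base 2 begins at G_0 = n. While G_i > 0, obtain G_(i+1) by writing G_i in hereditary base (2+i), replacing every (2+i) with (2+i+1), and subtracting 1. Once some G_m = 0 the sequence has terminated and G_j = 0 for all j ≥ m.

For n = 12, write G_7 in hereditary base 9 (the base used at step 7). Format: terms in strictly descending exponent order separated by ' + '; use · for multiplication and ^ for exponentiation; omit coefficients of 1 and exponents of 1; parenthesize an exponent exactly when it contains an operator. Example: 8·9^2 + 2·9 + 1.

(0) 12|_2 = 2^(2 + 1) + 2^2 ↦ 3^(3 + 1) + 3^3|_3 = 108 ⇒ 107
(1) 107|_3 = 3^(3 + 1) + 2·3^2 + 2·3 + 2 ↦ 4^(4 + 1) + 2·4^2 + 2·4 + 2|_4 = 1066 ⇒ 1065
(2) 1065|_4 = 4^(4 + 1) + 2·4^2 + 2·4 + 1 ↦ 5^(5 + 1) + 2·5^2 + 2·5 + 1|_5 = 15686 ⇒ 15685
(3) 15685|_5 = 5^(5 + 1) + 2·5^2 + 2·5 ↦ 6^(6 + 1) + 2·6^2 + 2·6|_6 = 280020 ⇒ 280019
(4) 280019|_6 = 6^(6 + 1) + 2·6^2 + 6 + 5 ↦ 7^(7 + 1) + 2·7^2 + 7 + 5|_7 = 5764911 ⇒ 5764910
(5) 5764910|_7 = 7^(7 + 1) + 2·7^2 + 7 + 4 ↦ 8^(8 + 1) + 2·8^2 + 8 + 4|_8 = 134217868 ⇒ 134217867
(6) 134217867|_8 = 8^(8 + 1) + 2·8^2 + 8 + 3 ↦ 9^(9 + 1) + 2·9^2 + 9 + 3|_9 = 3486784575 ⇒ 3486784574

9^(9 + 1) + 2·9^2 + 9 + 2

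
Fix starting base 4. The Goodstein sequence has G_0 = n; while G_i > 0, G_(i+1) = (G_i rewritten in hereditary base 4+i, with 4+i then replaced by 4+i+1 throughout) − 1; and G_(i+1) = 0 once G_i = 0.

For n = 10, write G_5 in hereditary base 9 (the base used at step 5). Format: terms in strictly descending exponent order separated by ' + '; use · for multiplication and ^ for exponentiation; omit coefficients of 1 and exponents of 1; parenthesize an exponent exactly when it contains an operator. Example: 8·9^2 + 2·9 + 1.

9 + 4

[0] 10 ≡ 2·4 + 2 (base 4). Lift 5: 12. −1: 11.
[1] 11 ≡ 2·5 + 1 (base 5). Lift 6: 13. −1: 12.
[2] 12 ≡ 2·6 (base 6). Lift 7: 14. −1: 13.
[3] 13 ≡ 7 + 6 (base 7). Lift 8: 14. −1: 13.
[4] 13 ≡ 8 + 5 (base 8). Lift 9: 14. −1: 13.
[5] 13 ≡ 9 + 4 (base 9). Lift 10: 14. −1: 13.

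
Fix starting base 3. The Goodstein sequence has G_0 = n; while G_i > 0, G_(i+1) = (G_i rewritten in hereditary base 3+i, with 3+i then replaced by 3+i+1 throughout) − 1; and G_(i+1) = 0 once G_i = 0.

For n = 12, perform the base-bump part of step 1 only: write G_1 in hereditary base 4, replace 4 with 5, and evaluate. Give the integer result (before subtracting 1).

28

G_0 = 12. HB_3(12) = 3^2 + 3. Bump = 20. G_1 = 19.
G_1 = 19. HB_4(19) = 4^2 + 3. Bump = 28. G_2 = 27.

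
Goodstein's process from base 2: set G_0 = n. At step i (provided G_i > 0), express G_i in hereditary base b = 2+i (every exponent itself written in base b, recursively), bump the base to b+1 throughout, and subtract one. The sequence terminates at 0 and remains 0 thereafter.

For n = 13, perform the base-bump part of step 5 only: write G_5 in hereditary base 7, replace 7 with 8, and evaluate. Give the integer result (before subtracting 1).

134219480

step 0: 13 = 2^(2 + 1) + 2^2 + 1; sub 3 for 2: 3^(3 + 1) + 3^3 + 1; = 109; G_1 = 109−1 = 108
step 1: 108 = 3^(3 + 1) + 3^3; sub 4 for 3: 4^(4 + 1) + 4^4; = 1280; G_2 = 1280−1 = 1279
step 2: 1279 = 4^(4 + 1) + 3·4^3 + 3·4^2 + 3·4 + 3; sub 5 for 4: 5^(5 + 1) + 3·5^3 + 3·5^2 + 3·5 + 3; = 16093; G_3 = 16093−1 = 16092
step 3: 16092 = 5^(5 + 1) + 3·5^3 + 3·5^2 + 3·5 + 2; sub 6 for 5: 6^(6 + 1) + 3·6^3 + 3·6^2 + 3·6 + 2; = 280712; G_4 = 280712−1 = 280711
step 4: 280711 = 6^(6 + 1) + 3·6^3 + 3·6^2 + 3·6 + 1; sub 7 for 6: 7^(7 + 1) + 3·7^3 + 3·7^2 + 3·7 + 1; = 5765999; G_5 = 5765999−1 = 5765998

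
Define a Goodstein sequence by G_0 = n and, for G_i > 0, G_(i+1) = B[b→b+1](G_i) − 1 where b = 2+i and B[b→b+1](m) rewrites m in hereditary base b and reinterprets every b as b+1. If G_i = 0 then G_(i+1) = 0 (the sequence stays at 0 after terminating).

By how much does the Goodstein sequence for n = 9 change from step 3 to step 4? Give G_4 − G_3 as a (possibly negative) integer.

130901

i=0: 9 = 2^(2 + 1) + 1 (b=2); 2→3: 3^(3 + 1) + 1 = 82; 82−1 = 81
i=1: 81 = 3^(3 + 1) (b=3); 3→4: 4^(4 + 1) = 1024; 1024−1 = 1023
i=2: 1023 = 3·4^4 + 3·4^3 + 3·4^2 + 3·4 + 3 (b=4); 4→5: 3·5^5 + 3·5^3 + 3·5^2 + 3·5 + 3 = 9843; 9843−1 = 9842
i=3: 9842 = 3·5^5 + 3·5^3 + 3·5^2 + 3·5 + 2 (b=5); 5→6: 3·6^6 + 3·6^3 + 3·6^2 + 3·6 + 2 = 140744; 140744−1 = 140743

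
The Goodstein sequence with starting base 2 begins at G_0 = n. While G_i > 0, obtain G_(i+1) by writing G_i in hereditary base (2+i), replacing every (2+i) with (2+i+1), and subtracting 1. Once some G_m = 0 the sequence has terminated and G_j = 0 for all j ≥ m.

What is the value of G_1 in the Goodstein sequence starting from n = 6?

29

i=0: 6 = 2^2 + 2 (b=2); 2→3: 3^3 + 3 = 30; 30−1 = 29
i=1: 29 = 3^3 + 2 (b=3); 3→4: 4^4 + 2 = 258; 258−1 = 257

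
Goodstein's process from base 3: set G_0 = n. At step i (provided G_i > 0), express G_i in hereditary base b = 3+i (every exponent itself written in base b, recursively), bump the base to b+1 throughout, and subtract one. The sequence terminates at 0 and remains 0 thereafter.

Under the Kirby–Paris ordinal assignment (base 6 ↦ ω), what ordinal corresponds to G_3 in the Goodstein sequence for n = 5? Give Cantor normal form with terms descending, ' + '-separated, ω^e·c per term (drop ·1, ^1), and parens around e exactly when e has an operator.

G_0 = 5. HB_3(5) = 3 + 2. Bump = 6. G_1 = 5.
G_1 = 5. HB_4(5) = 4 + 1. Bump = 6. G_2 = 5.
G_2 = 5. HB_5(5) = 5. Bump = 6. G_3 = 5.
G_3 = 5. HB_6(5) = 5. Bump = 5. G_4 = 4.

5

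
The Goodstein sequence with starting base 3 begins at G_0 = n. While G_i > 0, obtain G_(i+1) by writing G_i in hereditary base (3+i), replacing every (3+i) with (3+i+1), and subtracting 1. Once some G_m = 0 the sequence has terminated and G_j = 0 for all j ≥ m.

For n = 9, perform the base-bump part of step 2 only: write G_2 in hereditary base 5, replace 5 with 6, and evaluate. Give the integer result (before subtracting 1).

20

base 3: 9 = 3^2; at 4: 4^2 = 16; next = 15
base 4: 15 = 3·4 + 3; at 5: 3·5 + 3 = 18; next = 17
base 5: 17 = 3·5 + 2; at 6: 3·6 + 2 = 20; next = 19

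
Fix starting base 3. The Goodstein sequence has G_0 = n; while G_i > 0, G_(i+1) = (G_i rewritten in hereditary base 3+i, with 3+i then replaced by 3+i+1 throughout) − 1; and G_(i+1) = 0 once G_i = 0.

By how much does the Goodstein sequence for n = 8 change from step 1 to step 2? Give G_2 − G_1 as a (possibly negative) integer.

G_0=8  [base 3] 2·3 + 2  →[3↦4]→  2·4 + 2 = 10  −1 ⇒ G_1=9
G_1=9  [base 4] 2·4 + 1  →[4↦5]→  2·5 + 1 = 11  −1 ⇒ G_2=10

1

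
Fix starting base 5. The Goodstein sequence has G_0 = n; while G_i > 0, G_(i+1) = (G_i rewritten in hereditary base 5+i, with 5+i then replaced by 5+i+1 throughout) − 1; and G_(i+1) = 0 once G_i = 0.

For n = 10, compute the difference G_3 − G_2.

(0) 10|_5 = 2·5 ↦ 2·6|_6 = 12 ⇒ 11
(1) 11|_6 = 6 + 5 ↦ 7 + 5|_7 = 12 ⇒ 11
(2) 11|_7 = 7 + 4 ↦ 8 + 4|_8 = 12 ⇒ 11

0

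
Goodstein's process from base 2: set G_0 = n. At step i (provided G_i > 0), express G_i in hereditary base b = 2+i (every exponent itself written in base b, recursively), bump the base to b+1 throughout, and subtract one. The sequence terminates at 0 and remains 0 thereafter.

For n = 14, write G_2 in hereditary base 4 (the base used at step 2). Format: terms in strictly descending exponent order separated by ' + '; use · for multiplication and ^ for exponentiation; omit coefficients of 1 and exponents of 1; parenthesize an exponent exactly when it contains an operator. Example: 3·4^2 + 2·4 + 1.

i=0: 14 = 2^(2 + 1) + 2^2 + 2 (b=2); 2→3: 3^(3 + 1) + 3^3 + 3 = 111; 111−1 = 110
i=1: 110 = 3^(3 + 1) + 3^3 + 2 (b=3); 3→4: 4^(4 + 1) + 4^4 + 2 = 1282; 1282−1 = 1281

4^(4 + 1) + 4^4 + 1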